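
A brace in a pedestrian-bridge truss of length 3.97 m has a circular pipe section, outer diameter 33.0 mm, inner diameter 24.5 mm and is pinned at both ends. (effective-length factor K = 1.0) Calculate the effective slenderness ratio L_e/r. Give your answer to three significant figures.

d_o = 33.0 mm, d_i = 24.5 mm
I = π(d_o⁴ − d_i⁴)/64 = π(33.0⁴ − 24.50⁴)/64 = 4.053×10^4 mm⁴
A = 383.9 mm²;  r_min = √(I/A) = √(4.053×10^4/383.9) = 10.28 mm
L_e = K·L = 1 × 3.97 m = 3.970 m = 3970.0 mm
λ = L_e / r_min = 3970.0 / 10.28 = 386

λ ≈ 386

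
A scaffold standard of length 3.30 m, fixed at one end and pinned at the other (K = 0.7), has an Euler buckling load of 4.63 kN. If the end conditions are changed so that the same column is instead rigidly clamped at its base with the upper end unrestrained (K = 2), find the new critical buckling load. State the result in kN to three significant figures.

P_cr ≈ 0.567 kN

P_cr ∝ 1/K², so P_cr,new = P_cr,old × (K_old/K_new)² = 4.63 × (0.7/2)²
= 4.63 × 0.1225 = 0.567 kN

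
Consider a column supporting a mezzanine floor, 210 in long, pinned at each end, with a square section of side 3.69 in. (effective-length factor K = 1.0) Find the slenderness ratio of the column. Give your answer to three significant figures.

For a square r = a/√12 = 3.69/√12 = 1.065 in
L_e = K·L = 1 × 210 = 210.0 in
λ = L_e / r_min = 210.00 / 1.065 = 197

λ ≈ 197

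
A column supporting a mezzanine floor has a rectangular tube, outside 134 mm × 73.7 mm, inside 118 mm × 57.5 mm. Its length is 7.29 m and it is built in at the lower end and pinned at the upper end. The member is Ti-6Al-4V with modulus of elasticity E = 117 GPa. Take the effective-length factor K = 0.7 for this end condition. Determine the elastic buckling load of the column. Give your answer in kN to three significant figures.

Weak-axis I_min = (h_o·b_o³ − h_i·b_i³)/12 with b_o = 73.7, b_i = 57.50 mm (shorter outer/inner sides).
I_min = (134×73.7³ − 118.0×57.50³)/12 = 2.601×10^6 mm⁴
I = 2.601×10^6 mm⁴ = 2.601×10^-6 m⁴
Effective length L_e = K·L = 0.7 × 7.29 = 5.103 m
P_cr = π²EI / L_e² = π² × 117×10⁹ × 2.601×10^-6 / 5.103² = 1.153×10^5 N

P_cr ≈ 115 kN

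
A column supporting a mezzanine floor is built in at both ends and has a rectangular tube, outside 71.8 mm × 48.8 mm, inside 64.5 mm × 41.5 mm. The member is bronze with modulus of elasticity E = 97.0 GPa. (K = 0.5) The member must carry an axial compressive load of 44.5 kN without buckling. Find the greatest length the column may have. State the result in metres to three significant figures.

Weak-axis I_min = (h_o·b_o³ − h_i·b_i³)/12 with b_o = 48.8, b_i = 41.50 mm (shorter outer/inner sides).
I_min = (71.8×48.8³ − 64.50×41.50³)/12 = 3.112×10^5 mm⁴
I = 3.112×10^-7 m⁴
At the buckling limit P_cr = P = 4.450×10^4 N
From P_cr = π²EI/(K·L)²:  L = (1/K)·√(π²EI/P_cr) = (1/0.5)·√(π²×9.70×10^10×3.112×10^-7/4.450×10^4)
L = 5.17 m

L_max ≈ 5.17 m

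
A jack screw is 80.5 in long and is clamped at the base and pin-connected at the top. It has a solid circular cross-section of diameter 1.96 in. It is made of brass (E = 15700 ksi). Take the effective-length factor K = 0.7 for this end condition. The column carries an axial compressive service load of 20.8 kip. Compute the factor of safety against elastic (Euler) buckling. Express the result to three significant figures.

I = πd⁴/64 = π×1.96⁴/64 = 0.7244 in⁴
Effective length L_e = K·L = 0.7 × 80.5 = 56.35 in
P_cr = π²EI / L_e² = π² × 15700×10³ × 0.7244 / 56.35² = 3.535×10^4 lb
Factor of safety n = P_cr / P = 35.351 / 20.8 = 1.70

n ≈ 1.70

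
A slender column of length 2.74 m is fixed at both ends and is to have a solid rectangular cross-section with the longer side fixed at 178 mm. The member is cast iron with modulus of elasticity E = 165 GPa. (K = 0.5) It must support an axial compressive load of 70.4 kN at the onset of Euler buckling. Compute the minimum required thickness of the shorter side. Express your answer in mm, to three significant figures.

L_e = K·L = 0.5 × 2.74 = 1.370 m
Required I = P_cr·L_e²/(π²E) = 7.040×10^4 × 1.370² / (π² × 1.65×10^11) = 8.114×10^-8 m⁴
I_req = 8.114×10^4 mm⁴
Rectangle, weak axis: I_min = h·b³/12 with h = 178 mm fixed  ⇒  b = (12I/h)^(1/3) = 17.6 mm

b ≈ 17.6 mm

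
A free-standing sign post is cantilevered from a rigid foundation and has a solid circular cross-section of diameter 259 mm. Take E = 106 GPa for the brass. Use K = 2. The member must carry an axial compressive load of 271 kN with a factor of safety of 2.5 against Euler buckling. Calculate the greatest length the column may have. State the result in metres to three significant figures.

I = πd⁴/64 = π×259⁴/64 = 2.209×10^8 mm⁴
I = 2.209×10^-4 m⁴
Required critical load P_cr = n·P = 2.5 × 271 = 677.5 kN = 6.775×10^5 N
From P_cr = π²EI/(K·L)²:  L = (1/K)·√(π²EI/P_cr) = (1/2)·√(π²×1.06×10^11×2.209×10^-4/6.775×10^5)
L = 9.23 m

L_max ≈ 9.23 m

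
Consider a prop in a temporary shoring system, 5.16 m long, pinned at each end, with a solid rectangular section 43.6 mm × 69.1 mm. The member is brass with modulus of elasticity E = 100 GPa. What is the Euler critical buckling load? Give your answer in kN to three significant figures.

Buckling occurs about the weak axis: I_min = h·b³/12 with b = 43.6 mm (the shorter side).
I_min = 69.1×43.6³/12 = 4.773×10^5 mm⁴
I = 4.773×10^5 mm⁴ = 4.773×10^-7 m⁴
Effective length L_e = K·L = 1 × 5.16 = 5.160 m
P_cr = π²EI / L_e² = π² × 100×10⁹ × 4.773×10^-7 / 5.160² = 1.769×10^4 N

P_cr ≈ 17.7 kN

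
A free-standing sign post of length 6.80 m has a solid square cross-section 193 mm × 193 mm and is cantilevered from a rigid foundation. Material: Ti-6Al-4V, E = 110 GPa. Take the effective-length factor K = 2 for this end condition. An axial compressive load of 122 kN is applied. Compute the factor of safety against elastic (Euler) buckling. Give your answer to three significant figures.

n ≈ 5.56

I = a⁴/12 = 193⁴/12 = 1.156×10^8 mm⁴
I = 1.156×10^8 mm⁴ = 1.156×10^-4 m⁴
Effective length L_e = K·L = 2 × 6.80 = 13.60 m
P_cr = π²EI / L_e² = π² × 110×10⁹ × 1.156×10^-4 / 13.60² = 6.787×10^5 N
Factor of safety n = P_cr / P = 678.68 / 122 = 5.56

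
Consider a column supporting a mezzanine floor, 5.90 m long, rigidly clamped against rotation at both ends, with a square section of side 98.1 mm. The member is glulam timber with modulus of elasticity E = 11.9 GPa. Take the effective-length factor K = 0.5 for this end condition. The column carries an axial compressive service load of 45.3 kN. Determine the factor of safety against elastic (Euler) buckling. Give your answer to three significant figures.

I = a⁴/12 = 98.1⁴/12 = 7.718×10^6 mm⁴
I = 7.718×10^6 mm⁴ = 7.718×10^-6 m⁴
Effective length L_e = K·L = 0.5 × 5.90 = 2.950 m
P_cr = π²EI / L_e² = π² × 11.9×10⁹ × 7.718×10^-6 / 2.950² = 1.042×10^5 N
Factor of safety n = P_cr / P = 104.16 / 45.3 = 2.30

n ≈ 2.30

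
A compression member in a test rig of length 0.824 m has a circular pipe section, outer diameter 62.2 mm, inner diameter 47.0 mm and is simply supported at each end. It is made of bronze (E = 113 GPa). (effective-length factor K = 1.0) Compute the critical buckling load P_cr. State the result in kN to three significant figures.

P_cr ≈ 813 kN

d_o = 62.2 mm, d_i = 47.0 mm
I = π(d_o⁴ − d_i⁴)/64 = π(62.2⁴ − 47.00⁴)/64 = 4.952×10^5 mm⁴
I = 4.952×10^5 mm⁴ = 4.952×10^-7 m⁴
Effective length L_e = K·L = 1 × 0.824 = 0.8240 m
P_cr = π²EI / L_e² = π² × 113×10⁹ × 4.952×10^-7 / 0.8240² = 8.134×10^5 N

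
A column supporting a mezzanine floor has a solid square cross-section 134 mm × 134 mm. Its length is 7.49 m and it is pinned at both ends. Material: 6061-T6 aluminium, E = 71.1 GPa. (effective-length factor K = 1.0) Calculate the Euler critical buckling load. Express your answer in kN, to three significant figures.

P_cr ≈ 336 kN

I = a⁴/12 = 134⁴/12 = 2.687×10^7 mm⁴
I = 2.687×10^7 mm⁴ = 2.687×10^-5 m⁴
Effective length L_e = K·L = 1 × 7.49 = 7.490 m
P_cr = π²EI / L_e² = π² × 71.1×10⁹ × 2.687×10^-5 / 7.490² = 3.361×10^5 N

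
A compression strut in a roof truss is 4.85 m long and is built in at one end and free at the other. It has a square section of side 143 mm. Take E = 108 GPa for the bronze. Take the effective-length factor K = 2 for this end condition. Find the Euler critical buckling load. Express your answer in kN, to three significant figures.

P_cr ≈ 395 kN

I = a⁴/12 = 143⁴/12 = 3.485×10^7 mm⁴
I = 3.485×10^7 mm⁴ = 3.485×10^-5 m⁴
Effective length L_e = K·L = 2 × 4.85 = 9.700 m
P_cr = π²EI / L_e² = π² × 108×10⁹ × 3.485×10^-5 / 9.700² = 3.948×10^5 N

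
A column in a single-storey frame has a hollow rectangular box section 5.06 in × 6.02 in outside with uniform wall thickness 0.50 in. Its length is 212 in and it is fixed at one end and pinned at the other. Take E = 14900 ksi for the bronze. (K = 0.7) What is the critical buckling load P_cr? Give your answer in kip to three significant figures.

Inner dimensions: h_i = 6.02 − 2×0.50 = 5.020 in, b_i = 5.06 − 2×0.50 = 4.060 in
Weak-axis I_min = (h_o·b_o³ − h_i·b_i³)/12 with b_o = 5.06, b_i = 4.060 in (shorter outer/inner sides).
I_min = (6.02×5.06³ − 5.020×4.060³)/12 = 37.00 in⁴
Effective length L_e = K·L = 0.7 × 212 = 148.4 in
P_cr = π²EI / L_e² = π² × 14900×10³ × 37.00 / 148.4² = 2.470×10^5 lb

P_cr ≈ 247 kip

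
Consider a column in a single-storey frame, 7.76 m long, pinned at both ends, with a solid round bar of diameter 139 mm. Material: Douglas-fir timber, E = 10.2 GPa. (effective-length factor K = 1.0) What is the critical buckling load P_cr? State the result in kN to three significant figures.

I = πd⁴/64 = π×139⁴/64 = 1.832×10^7 mm⁴
I = 1.832×10^7 mm⁴ = 1.832×10^-5 m⁴
Effective length L_e = K·L = 1 × 7.76 = 7.760 m
P_cr = π²EI / L_e² = π² × 10.2×10⁹ × 1.832×10^-5 / 7.760² = 3.063×10^4 N

P_cr ≈ 30.6 kN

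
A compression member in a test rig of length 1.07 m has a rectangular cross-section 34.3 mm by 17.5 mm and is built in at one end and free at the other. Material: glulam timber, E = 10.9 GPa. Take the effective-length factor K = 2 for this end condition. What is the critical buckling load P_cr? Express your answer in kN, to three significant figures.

P_cr ≈ 0.360 kN

Buckling occurs about the weak axis: I_min = h·b³/12 with b = 17.5 mm (the shorter side).
I_min = 34.3×17.5³/12 = 1.532×10^4 mm⁴
I = 1.532×10^4 mm⁴ = 1.532×10^-8 m⁴
Effective length L_e = K·L = 2 × 1.07 = 2.140 m
P_cr = π²EI / L_e² = π² × 10.9×10⁹ × 1.532×10^-8 / 2.140² = 359.9 N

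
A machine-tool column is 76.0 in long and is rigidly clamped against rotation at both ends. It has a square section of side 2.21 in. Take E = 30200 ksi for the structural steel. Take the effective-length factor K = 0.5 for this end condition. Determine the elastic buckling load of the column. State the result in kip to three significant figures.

I = a⁴/12 = 2.21⁴/12 = 1.988 in⁴
Effective length L_e = K·L = 0.5 × 76.0 = 38.00 in
P_cr = π²EI / L_e² = π² × 30200×10³ × 1.988 / 38.00² = 4.103×10^5 lb

P_cr ≈ 410 kip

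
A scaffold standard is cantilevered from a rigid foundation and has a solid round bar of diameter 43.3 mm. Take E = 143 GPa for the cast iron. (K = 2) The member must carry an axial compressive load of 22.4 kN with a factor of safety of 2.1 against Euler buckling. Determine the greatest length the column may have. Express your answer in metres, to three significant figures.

I = πd⁴/64 = π×43.3⁴/64 = 1.726×10^5 mm⁴
I = 1.726×10^-7 m⁴
Required critical load P_cr = n·P = 2.1 × 22.4 = 47.04 kN = 4.704×10^4 N
From P_cr = π²EI/(K·L)²:  L = (1/K)·√(π²EI/P_cr) = (1/2)·√(π²×1.43×10^11×1.726×10^-7/4.704×10^4)
L = 1.14 m

L_max ≈ 1.14 m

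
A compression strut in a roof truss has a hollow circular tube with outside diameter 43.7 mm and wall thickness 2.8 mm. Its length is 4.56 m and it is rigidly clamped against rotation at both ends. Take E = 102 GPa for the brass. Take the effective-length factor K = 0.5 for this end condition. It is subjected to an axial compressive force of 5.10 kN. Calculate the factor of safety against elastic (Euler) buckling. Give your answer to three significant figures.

Inner diameter d_i = 43.7 − 2×2.8 = 38.10 mm
I = π(d_o⁴ − d_i⁴)/64 = π(43.7⁴ − 38.10⁴)/64 = 7.558×10^4 mm⁴
I = 7.558×10^4 mm⁴ = 7.558×10^-8 m⁴
Effective length L_e = K·L = 0.5 × 4.56 = 2.280 m
P_cr = π²EI / L_e² = π² × 102×10⁹ × 7.558×10^-8 / 2.280² = 1.464×10^4 N
Factor of safety n = P_cr / P = 14.637 / 5.10 = 2.87

n ≈ 2.87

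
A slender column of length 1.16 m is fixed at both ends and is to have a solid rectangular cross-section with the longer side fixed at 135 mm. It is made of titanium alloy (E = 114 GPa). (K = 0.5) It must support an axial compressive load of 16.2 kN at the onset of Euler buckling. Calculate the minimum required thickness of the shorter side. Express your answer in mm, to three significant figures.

b ≈ 7.55 mm

L_e = K·L = 0.5 × 1.16 = 0.5800 m
Required I = P_cr·L_e²/(π²E) = 1.620×10^4 × 0.5800² / (π² × 1.14×10^11) = 4.844×10^-9 m⁴
I_req = 4.844×10^3 mm⁴
Rectangle, weak axis: I_min = h·b³/12 with h = 135 mm fixed  ⇒  b = (12I/h)^(1/3) = 7.55 mm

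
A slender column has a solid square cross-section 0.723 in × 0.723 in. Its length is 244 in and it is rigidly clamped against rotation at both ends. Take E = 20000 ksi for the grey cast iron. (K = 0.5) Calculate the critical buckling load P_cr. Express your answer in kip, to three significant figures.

P_cr ≈ 0.302 kip

I = a⁴/12 = 0.723⁴/12 = 2.277×10^-2 in⁴
Effective length L_e = K·L = 0.5 × 244 = 122.0 in
P_cr = π²EI / L_e² = π² × 20000×10³ × 2.277×10^-2 / 122.0² = 302.0 lb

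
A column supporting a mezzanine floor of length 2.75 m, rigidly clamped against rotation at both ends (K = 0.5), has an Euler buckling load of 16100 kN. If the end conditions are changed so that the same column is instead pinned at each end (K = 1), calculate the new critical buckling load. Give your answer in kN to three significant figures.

P_cr ≈ 4020 kN

P_cr ∝ 1/K², so P_cr,new = P_cr,old × (K_old/K_new)² = 16100 × (0.5/1)²
= 16100 × 0.2500 = 4020 kN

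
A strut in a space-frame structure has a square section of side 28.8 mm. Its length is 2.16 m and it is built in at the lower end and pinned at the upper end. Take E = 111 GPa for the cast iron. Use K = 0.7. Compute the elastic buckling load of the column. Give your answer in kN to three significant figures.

I = a⁴/12 = 28.8⁴/12 = 5.733×10^4 mm⁴
I = 5.733×10^4 mm⁴ = 5.733×10^-8 m⁴
Effective length L_e = K·L = 0.7 × 2.16 = 1.512 m
P_cr = π²EI / L_e² = π² × 111×10⁹ × 5.733×10^-8 / 1.512² = 2.747×10^4 N

P_cr ≈ 27.5 kN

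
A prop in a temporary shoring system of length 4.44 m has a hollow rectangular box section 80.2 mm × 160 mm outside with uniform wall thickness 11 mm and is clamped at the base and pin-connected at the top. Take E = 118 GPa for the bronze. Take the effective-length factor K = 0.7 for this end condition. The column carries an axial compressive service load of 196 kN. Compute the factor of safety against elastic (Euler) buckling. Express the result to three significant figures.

Inner dimensions: h_i = 160 − 2×11 = 138.0 mm, b_i = 80.2 − 2×11 = 58.20 mm
Weak-axis I_min = (h_o·b_o³ − h_i·b_i³)/12 with b_o = 80.2, b_i = 58.20 mm (shorter outer/inner sides).
I_min = (160×80.2³ − 138.0×58.20³)/12 = 4.611×10^6 mm⁴
I = 4.611×10^6 mm⁴ = 4.611×10^-6 m⁴
Effective length L_e = K·L = 0.7 × 4.44 = 3.108 m
P_cr = π²EI / L_e² = π² × 118×10⁹ × 4.611×10^-6 / 3.108² = 5.559×10^5 N
Factor of safety n = P_cr / P = 555.91 / 196 = 2.84

n ≈ 2.84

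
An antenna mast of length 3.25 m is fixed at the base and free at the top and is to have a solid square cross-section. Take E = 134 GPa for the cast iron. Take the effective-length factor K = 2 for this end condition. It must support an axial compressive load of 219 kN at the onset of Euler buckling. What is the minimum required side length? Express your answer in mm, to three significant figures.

a ≈ 95.7 mm

L_e = K·L = 2 × 3.25 = 6.500 m
Required I = P_cr·L_e²/(π²E) = 2.190×10^5 × 6.500² / (π² × 1.34×10^11) = 6.996×10^-6 m⁴
I_req = 6.996×10^6 mm⁴
Solid square: I = a⁴/12  ⇒  a = (12I)^(1/4) = (12×6.996×10^6)^(1/4) = 95.7 mm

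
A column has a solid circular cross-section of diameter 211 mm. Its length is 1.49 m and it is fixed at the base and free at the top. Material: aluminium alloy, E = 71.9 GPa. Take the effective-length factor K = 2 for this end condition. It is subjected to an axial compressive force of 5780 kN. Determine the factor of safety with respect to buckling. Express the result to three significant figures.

I = πd⁴/64 = π×211⁴/64 = 9.730×10^7 mm⁴
I = 9.730×10^7 mm⁴ = 9.730×10^-5 m⁴
Effective length L_e = K·L = 2 × 1.49 = 2.980 m
P_cr = π²EI / L_e² = π² × 71.9×10⁹ × 9.730×10^-5 / 2.980² = 7.775×10^6 N
Factor of safety n = P_cr / P = 7774.9 / 5780 = 1.35

n ≈ 1.35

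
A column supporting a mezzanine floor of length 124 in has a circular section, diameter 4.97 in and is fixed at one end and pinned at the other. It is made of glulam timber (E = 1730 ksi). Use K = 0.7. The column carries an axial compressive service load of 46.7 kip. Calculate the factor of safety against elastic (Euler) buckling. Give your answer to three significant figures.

I = πd⁴/64 = π×4.97⁴/64 = 29.95 in⁴
Effective length L_e = K·L = 0.7 × 124 = 86.80 in
P_cr = π²EI / L_e² = π² × 1730×10³ × 29.95 / 86.80² = 6.787×10^4 lb
Factor of safety n = P_cr / P = 67.874 / 46.7 = 1.45

n ≈ 1.45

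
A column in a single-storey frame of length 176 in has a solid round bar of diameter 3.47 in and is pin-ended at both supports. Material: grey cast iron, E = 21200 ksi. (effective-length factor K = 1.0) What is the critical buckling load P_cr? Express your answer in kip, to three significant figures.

P_cr ≈ 48.1 kip

I = πd⁴/64 = π×3.47⁴/64 = 7.117 in⁴
Effective length L_e = K·L = 1 × 176 = 176.0 in
P_cr = π²EI / L_e² = π² × 21200×10³ × 7.117 / 176.0² = 4.807×10^4 lb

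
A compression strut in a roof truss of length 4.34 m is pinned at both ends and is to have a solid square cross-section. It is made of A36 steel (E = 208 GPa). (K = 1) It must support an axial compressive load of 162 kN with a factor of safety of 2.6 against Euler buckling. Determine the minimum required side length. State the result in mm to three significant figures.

Required P_cr = n·P = 2.6 × 162 = 421.2 kN
L_e = K·L = 1 × 4.34 = 4.340 m
Required I = P_cr·L_e²/(π²E) = 4.212×10^5 × 4.340² / (π² × 2.08×10^11) = 3.865×10^-6 m⁴
I_req = 3.865×10^6 mm⁴
Solid square: I = a⁴/12  ⇒  a = (12I)^(1/4) = (12×3.865×10^6)^(1/4) = 82.5 mm

a ≈ 82.5 mm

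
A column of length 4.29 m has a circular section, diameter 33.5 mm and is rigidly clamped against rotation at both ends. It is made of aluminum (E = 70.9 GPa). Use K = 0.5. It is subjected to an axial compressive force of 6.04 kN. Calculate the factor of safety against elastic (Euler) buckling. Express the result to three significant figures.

I = πd⁴/64 = π×33.5⁴/64 = 6.182×10^4 mm⁴
I = 6.182×10^4 mm⁴ = 6.182×10^-8 m⁴
Effective length L_e = K·L = 0.5 × 4.29 = 2.145 m
P_cr = π²EI / L_e² = π² × 70.9×10⁹ × 6.182×10^-8 / 2.145² = 9.402×10^3 N
Factor of safety n = P_cr / P = 9.4024 / 6.04 = 1.56

n ≈ 1.56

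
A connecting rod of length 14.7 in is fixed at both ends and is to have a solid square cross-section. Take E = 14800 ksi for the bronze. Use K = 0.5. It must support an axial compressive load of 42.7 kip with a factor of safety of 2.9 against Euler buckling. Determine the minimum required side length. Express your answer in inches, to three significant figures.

a ≈ 0.861 in

Required P_cr = n·P = 2.9 × 42.7 = 123.8 kip
L_e = K·L = 0.5 × 14.7 = 7.350 in
Required I = P_cr·L_e²/(π²E) = 1.238×10^5 × 7.350² / (π² × 1.48×10^7) = 4.580×10^-2 in⁴
Solid square: I = a⁴/12  ⇒  a = (12I)^(1/4) = (12×4.580×10^-2)^(1/4) = 0.861 in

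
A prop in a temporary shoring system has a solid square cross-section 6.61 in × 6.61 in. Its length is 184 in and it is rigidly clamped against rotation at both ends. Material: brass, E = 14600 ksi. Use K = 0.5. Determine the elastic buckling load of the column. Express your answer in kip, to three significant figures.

I = a⁴/12 = 6.61⁴/12 = 159.1 in⁴
Effective length L_e = K·L = 0.5 × 184 = 92.00 in
P_cr = π²EI / L_e² = π² × 14600×10³ × 159.1 / 92.00² = 2.708×10^6 lb

P_cr ≈ 2710 kip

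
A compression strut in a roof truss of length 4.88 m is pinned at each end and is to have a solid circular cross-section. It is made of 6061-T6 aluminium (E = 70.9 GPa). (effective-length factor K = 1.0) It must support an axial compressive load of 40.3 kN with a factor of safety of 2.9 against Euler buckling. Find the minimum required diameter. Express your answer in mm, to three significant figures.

d ≈ 94.9 mm

Required P_cr = n·P = 2.9 × 40.3 = 116.9 kN
L_e = K·L = 1 × 4.88 = 4.880 m
Required I = P_cr·L_e²/(π²E) = 1.169×10^5 × 4.880² / (π² × 7.09×10^10) = 3.977×10^-6 m⁴
I_req = 3.977×10^6 mm⁴
Solid circle: I = πd⁴/64  ⇒  d = (64I/π)^(1/4) = (64×3.977×10^6/π)^(1/4) = 94.9 mm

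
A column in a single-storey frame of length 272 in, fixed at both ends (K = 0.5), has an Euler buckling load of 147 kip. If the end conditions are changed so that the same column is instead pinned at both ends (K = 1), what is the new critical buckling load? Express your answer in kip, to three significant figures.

P_cr ≈ 36.8 kip

P_cr ∝ 1/K², so P_cr,new = P_cr,old × (K_old/K_new)² = 147 × (0.5/1)²
= 147 × 0.2500 = 36.8 kip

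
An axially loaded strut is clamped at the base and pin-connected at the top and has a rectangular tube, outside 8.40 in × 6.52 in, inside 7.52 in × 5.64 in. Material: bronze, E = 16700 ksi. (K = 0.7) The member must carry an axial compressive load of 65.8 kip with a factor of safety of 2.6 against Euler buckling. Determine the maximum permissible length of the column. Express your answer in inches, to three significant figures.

Weak-axis I_min = (h_o·b_o³ − h_i·b_i³)/12 with b_o = 6.52, b_i = 5.640 in (shorter outer/inner sides).
I_min = (8.40×6.52³ − 7.520×5.640³)/12 = 81.59 in⁴
Required critical load P_cr = n·P = 2.6 × 65.8 = 171.1 kip = 1.711×10^5 lb
From P_cr = π²EI/(K·L)²:  L = (1/K)·√(π²EI/P_cr) = (1/0.7)·√(π²×1.67×10^7×81.59/1.711×10^5)
L = 401 in

L_max ≈ 401 in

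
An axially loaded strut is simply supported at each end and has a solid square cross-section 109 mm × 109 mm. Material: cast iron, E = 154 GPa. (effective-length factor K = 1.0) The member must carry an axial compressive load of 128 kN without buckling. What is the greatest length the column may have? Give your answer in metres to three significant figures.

I = a⁴/12 = 109⁴/12 = 1.176×10^7 mm⁴
I = 1.176×10^-5 m⁴
At the buckling limit P_cr = P = 1.280×10^5 N
From P_cr = π²EI/(K·L)²:  L = (1/K)·√(π²EI/P_cr) = (1/1)·√(π²×1.54×10^11×1.176×10^-5/1.280×10^5)
L = 11.8 m

L_max ≈ 11.8 m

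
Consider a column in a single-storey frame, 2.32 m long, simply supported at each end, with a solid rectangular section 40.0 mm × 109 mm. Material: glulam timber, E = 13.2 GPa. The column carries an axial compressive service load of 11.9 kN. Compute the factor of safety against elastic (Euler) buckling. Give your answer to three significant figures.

n ≈ 1.18

Buckling occurs about the weak axis: I_min = h·b³/12 with b = 40.0 mm (the shorter side).
I_min = 109×40.0³/12 = 5.813×10^5 mm⁴
I = 5.813×10^5 mm⁴ = 5.813×10^-7 m⁴
Effective length L_e = K·L = 1 × 2.32 = 2.320 m
P_cr = π²EI / L_e² = π² × 13.2×10⁹ × 5.813×10^-7 / 2.320² = 1.407×10^4 N
Factor of safety n = P_cr / P = 14.071 / 11.9 = 1.18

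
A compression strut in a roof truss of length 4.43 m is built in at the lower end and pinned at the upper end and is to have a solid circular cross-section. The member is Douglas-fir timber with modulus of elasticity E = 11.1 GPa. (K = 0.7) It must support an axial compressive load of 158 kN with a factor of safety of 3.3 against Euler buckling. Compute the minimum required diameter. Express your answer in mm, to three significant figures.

d ≈ 175 mm

Required P_cr = n·P = 3.3 × 158 = 521.4 kN
L_e = K·L = 0.7 × 4.43 = 3.101 m
Required I = P_cr·L_e²/(π²E) = 5.214×10^5 × 3.101² / (π² × 1.11×10^10) = 4.577×10^-5 m⁴
I_req = 4.577×10^7 mm⁴
Solid circle: I = πd⁴/64  ⇒  d = (64I/π)^(1/4) = (64×4.577×10^7/π)^(1/4) = 175 mm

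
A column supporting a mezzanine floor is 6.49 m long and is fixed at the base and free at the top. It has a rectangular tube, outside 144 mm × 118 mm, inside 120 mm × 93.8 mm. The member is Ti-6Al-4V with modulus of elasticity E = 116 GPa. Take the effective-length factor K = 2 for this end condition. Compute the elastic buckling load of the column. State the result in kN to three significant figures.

P_cr ≈ 77.9 kN

Weak-axis I_min = (h_o·b_o³ − h_i·b_i³)/12 with b_o = 118, b_i = 93.80 mm (shorter outer/inner sides).
I_min = (144×118³ − 120.0×93.80³)/12 = 1.146×10^7 mm⁴
I = 1.146×10^7 mm⁴ = 1.146×10^-5 m⁴
Effective length L_e = K·L = 2 × 6.49 = 12.98 m
P_cr = π²EI / L_e² = π² × 116×10⁹ × 1.146×10^-5 / 12.98² = 7.790×10^4 N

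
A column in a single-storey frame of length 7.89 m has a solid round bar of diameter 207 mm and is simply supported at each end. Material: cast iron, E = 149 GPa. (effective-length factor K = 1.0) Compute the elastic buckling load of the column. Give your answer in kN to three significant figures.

I = πd⁴/64 = π×207⁴/64 = 9.013×10^7 mm⁴
I = 9.013×10^7 mm⁴ = 9.013×10^-5 m⁴
Effective length L_e = K·L = 1 × 7.89 = 7.890 m
P_cr = π²EI / L_e² = π² × 149×10⁹ × 9.013×10^-5 / 7.890² = 2.129×10^6 N

P_cr ≈ 2130 kN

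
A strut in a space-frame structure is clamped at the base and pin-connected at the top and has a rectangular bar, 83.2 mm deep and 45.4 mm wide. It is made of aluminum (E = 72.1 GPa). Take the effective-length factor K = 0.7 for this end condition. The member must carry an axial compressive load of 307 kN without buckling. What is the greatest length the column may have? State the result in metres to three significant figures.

L_max ≈ 1.75 m

Buckling occurs about the weak axis: I_min = h·b³/12 with b = 45.4 mm (the shorter side).
I_min = 83.2×45.4³/12 = 6.488×10^5 mm⁴
I = 6.488×10^-7 m⁴
At the buckling limit P_cr = P = 3.070×10^5 N
From P_cr = π²EI/(K·L)²:  L = (1/K)·√(π²EI/P_cr) = (1/0.7)·√(π²×7.21×10^10×6.488×10^-7/3.070×10^5)
L = 1.75 m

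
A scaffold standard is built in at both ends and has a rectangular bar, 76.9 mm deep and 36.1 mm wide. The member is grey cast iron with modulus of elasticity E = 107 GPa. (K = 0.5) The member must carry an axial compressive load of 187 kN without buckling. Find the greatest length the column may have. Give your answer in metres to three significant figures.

Buckling occurs about the weak axis: I_min = h·b³/12 with b = 36.1 mm (the shorter side).
I_min = 76.9×36.1³/12 = 3.015×10^5 mm⁴
I = 3.015×10^-7 m⁴
At the buckling limit P_cr = P = 1.870×10^5 N
From P_cr = π²EI/(K·L)²:  L = (1/K)·√(π²EI/P_cr) = (1/0.5)·√(π²×1.07×10^11×3.015×10^-7/1.870×10^5)
L = 2.61 m

L_max ≈ 2.61 m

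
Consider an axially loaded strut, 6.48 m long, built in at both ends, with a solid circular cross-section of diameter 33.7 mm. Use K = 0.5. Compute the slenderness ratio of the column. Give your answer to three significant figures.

λ ≈ 385

For a solid circle r = d/4 = 33.7/4 = 8.425 mm
L_e = K·L = 0.5 × 6.48 m = 3.240 m = 3240.0 mm
λ = L_e / r_min = 3240.0 / 8.425 = 385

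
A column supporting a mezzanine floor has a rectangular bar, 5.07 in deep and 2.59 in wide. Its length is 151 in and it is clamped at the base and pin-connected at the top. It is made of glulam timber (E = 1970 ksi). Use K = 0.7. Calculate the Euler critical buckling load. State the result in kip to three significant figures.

Buckling occurs about the weak axis: I_min = h·b³/12 with b = 2.59 in (the shorter side).
I_min = 5.07×2.59³/12 = 7.341 in⁴
Effective length L_e = K·L = 0.7 × 151 = 105.7 in
P_cr = π²EI / L_e² = π² × 1970×10³ × 7.341 / 105.7² = 1.277×10^4 lb

P_cr ≈ 12.8 kip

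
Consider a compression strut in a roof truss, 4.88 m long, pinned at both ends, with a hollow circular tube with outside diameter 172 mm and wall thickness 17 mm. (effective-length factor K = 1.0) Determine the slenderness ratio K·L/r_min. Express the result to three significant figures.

Inner diameter d_i = 172 − 2×17 = 138.0 mm
I = π(d_o⁴ − d_i⁴)/64 = π(172⁴ − 138.0⁴)/64 = 2.516×10^7 mm⁴
A = 8.278×10^3 mm²;  r_min = √(I/A) = √(2.516×10^7/8.278×10^3) = 55.13 mm
L_e = K·L = 1 × 4.88 m = 4.880 m = 4880.0 mm
λ = L_e / r_min = 4880.0 / 55.13 = 88.5

λ ≈ 88.5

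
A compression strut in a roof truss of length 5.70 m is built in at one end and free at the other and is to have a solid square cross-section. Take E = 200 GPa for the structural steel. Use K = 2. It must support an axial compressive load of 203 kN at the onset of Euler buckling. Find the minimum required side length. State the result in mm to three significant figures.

L_e = K·L = 2 × 5.70 = 11.40 m
Required I = P_cr·L_e²/(π²E) = 2.030×10^5 × 11.40² / (π² × 2.00×10^11) = 1.337×10^-5 m⁴
I_req = 1.337×10^7 mm⁴
Solid square: I = a⁴/12  ⇒  a = (12I)^(1/4) = (12×1.337×10^7)^(1/4) = 113 mm

a ≈ 113 mm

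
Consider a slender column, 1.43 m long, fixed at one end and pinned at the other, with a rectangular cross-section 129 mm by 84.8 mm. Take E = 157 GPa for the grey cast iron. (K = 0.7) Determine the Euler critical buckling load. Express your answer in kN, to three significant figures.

P_cr ≈ 10100 kN

Buckling occurs about the weak axis: I_min = h·b³/12 with b = 84.8 mm (the shorter side).
I_min = 129×84.8³/12 = 6.555×10^6 mm⁴
I = 6.555×10^6 mm⁴ = 6.555×10^-6 m⁴
Effective length L_e = K·L = 0.7 × 1.43 = 1.001 m
P_cr = π²EI / L_e² = π² × 157×10⁹ × 6.555×10^-6 / 1.001² = 1.014×10^7 N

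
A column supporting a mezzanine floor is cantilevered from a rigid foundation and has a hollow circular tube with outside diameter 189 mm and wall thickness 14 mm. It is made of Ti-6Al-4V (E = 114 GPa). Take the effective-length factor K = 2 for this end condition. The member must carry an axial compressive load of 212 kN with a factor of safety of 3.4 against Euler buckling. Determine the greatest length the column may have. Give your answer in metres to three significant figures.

Inner diameter d_i = 189 − 2×14 = 161.0 mm
I = π(d_o⁴ − d_i⁴)/64 = π(189⁴ − 161.0⁴)/64 = 2.965×10^7 mm⁴
I = 2.965×10^-5 m⁴
Required critical load P_cr = n·P = 3.4 × 212 = 720.8 kN = 7.208×10^5 N
From P_cr = π²EI/(K·L)²:  L = (1/K)·√(π²EI/P_cr) = (1/2)·√(π²×1.14×10^11×2.965×10^-5/7.208×10^5)
L = 3.40 m

L_max ≈ 3.40 m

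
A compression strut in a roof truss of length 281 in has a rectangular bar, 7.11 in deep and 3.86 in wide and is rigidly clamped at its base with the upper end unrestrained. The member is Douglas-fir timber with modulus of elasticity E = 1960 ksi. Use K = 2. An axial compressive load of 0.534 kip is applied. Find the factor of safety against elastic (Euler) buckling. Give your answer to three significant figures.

Buckling occurs about the weak axis: I_min = h·b³/12 with b = 3.86 in (the shorter side).
I_min = 7.11×3.86³/12 = 34.08 in⁴
Effective length L_e = K·L = 2 × 281 = 562.0 in
P_cr = π²EI / L_e² = π² × 1960×10³ × 34.08 / 562.0² = 2.087×10^3 lb
Factor of safety n = P_cr / P = 2.0871 / 0.534 = 3.91

n ≈ 3.91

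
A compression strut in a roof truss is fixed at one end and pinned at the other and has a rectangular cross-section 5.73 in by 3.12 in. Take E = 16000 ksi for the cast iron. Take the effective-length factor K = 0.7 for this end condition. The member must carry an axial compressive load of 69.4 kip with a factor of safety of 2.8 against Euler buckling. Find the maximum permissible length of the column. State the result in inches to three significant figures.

L_max ≈ 155 in

Buckling occurs about the weak axis: I_min = h·b³/12 with b = 3.12 in (the shorter side).
I_min = 5.73×3.12³/12 = 14.50 in⁴
Required critical load P_cr = n·P = 2.8 × 69.4 = 194.3 kip = 1.943×10^5 lb
From P_cr = π²EI/(K·L)²:  L = (1/K)·√(π²EI/P_cr) = (1/0.7)·√(π²×1.60×10^7×14.50/1.943×10^5)
L = 155 in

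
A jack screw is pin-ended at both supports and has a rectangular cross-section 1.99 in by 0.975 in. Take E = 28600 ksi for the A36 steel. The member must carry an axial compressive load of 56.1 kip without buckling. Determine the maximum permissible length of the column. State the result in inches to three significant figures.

Buckling occurs about the weak axis: I_min = h·b³/12 with b = 0.975 in (the shorter side).
I_min = 1.99×0.975³/12 = 0.1537 in⁴
At the buckling limit P_cr = P = 5.610×10^4 lb
From P_cr = π²EI/(K·L)²:  L = (1/K)·√(π²EI/P_cr) = (1/1)·√(π²×2.86×10^7×0.1537/5.610×10^4)
L = 27.8 in

L_max ≈ 27.8 in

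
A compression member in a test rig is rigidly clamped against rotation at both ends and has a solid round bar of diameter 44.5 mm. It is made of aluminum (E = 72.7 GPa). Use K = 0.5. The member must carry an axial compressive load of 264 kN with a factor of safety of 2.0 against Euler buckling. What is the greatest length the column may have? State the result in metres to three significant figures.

L_max ≈ 1.02 m

I = πd⁴/64 = π×44.5⁴/64 = 1.925×10^5 mm⁴
I = 1.925×10^-7 m⁴
Required critical load P_cr = n·P = 2.0 × 264 = 528.0 kN = 5.280×10^5 N
From P_cr = π²EI/(K·L)²:  L = (1/K)·√(π²EI/P_cr) = (1/0.5)·√(π²×7.27×10^10×1.925×10^-7/5.280×10^5)
L = 1.02 m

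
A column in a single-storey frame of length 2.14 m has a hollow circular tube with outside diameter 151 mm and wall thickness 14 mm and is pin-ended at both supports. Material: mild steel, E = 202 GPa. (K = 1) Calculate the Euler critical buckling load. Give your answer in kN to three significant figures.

P_cr ≈ 6220 kN

Inner diameter d_i = 151 − 2×14 = 123.0 mm
I = π(d_o⁴ − d_i⁴)/64 = π(151⁴ − 123.0⁴)/64 = 1.428×10^7 mm⁴
I = 1.428×10^7 mm⁴ = 1.428×10^-5 m⁴
Effective length L_e = K·L = 1 × 2.14 = 2.140 m
P_cr = π²EI / L_e² = π² × 202×10⁹ × 1.428×10^-5 / 2.140² = 6.218×10^6 N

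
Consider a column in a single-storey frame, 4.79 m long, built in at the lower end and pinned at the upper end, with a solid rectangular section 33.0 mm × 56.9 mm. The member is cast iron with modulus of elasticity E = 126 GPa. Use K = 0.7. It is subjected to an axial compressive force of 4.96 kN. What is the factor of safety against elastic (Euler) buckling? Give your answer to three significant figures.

Buckling occurs about the weak axis: I_min = h·b³/12 with b = 33.0 mm (the shorter side).
I_min = 56.9×33.0³/12 = 1.704×10^5 mm⁴
I = 1.704×10^5 mm⁴ = 1.704×10^-7 m⁴
Effective length L_e = K·L = 0.7 × 4.79 = 3.353 m
P_cr = π²EI / L_e² = π² × 126×10⁹ × 1.704×10^-7 / 3.353² = 1.885×10^4 N
Factor of safety n = P_cr / P = 18.848 / 4.96 = 3.80

n ≈ 3.80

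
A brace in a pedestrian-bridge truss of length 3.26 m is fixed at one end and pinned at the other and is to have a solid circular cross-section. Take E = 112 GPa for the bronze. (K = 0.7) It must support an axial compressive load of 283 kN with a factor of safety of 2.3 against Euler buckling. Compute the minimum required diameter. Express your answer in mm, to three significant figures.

Required P_cr = n·P = 2.3 × 283 = 650.9 kN
L_e = K·L = 0.7 × 3.26 = 2.282 m
Required I = P_cr·L_e²/(π²E) = 6.509×10^5 × 2.282² / (π² × 1.12×10^11) = 3.066×10^-6 m⁴
I_req = 3.066×10^6 mm⁴
Solid circle: I = πd⁴/64  ⇒  d = (64I/π)^(1/4) = (64×3.066×10^6/π)^(1/4) = 88.9 mm

d ≈ 88.9 mm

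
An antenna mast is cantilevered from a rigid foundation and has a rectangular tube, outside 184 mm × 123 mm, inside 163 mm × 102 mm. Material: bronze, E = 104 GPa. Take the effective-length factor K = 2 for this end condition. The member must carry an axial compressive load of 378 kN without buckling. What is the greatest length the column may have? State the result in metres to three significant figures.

Weak-axis I_min = (h_o·b_o³ − h_i·b_i³)/12 with b_o = 123, b_i = 102.0 mm (shorter outer/inner sides).
I_min = (184×123³ − 163.0×102.0³)/12 = 1.412×10^7 mm⁴
I = 1.412×10^-5 m⁴
At the buckling limit P_cr = P = 3.780×10^5 N
From P_cr = π²EI/(K·L)²:  L = (1/K)·√(π²EI/P_cr) = (1/2)·√(π²×1.04×10^11×1.412×10^-5/3.780×10^5)
L = 3.10 m

L_max ≈ 3.10 m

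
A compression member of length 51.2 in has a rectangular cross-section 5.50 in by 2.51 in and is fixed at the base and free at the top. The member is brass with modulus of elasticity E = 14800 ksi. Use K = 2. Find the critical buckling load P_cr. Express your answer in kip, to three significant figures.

Buckling occurs about the weak axis: I_min = h·b³/12 with b = 2.51 in (the shorter side).
I_min = 5.50×2.51³/12 = 7.248 in⁴
Effective length L_e = K·L = 2 × 51.2 = 102.4 in
P_cr = π²EI / L_e² = π² × 14800×10³ × 7.248 / 102.4² = 1.010×10^5 lb

P_cr ≈ 101 kip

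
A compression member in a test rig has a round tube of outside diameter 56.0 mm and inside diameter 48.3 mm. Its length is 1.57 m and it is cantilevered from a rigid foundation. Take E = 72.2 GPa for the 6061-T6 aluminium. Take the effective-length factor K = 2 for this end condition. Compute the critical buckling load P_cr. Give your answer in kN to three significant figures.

d_o = 56.0 mm, d_i = 48.3 mm
I = π(d_o⁴ − d_i⁴)/64 = π(56.0⁴ − 48.30⁴)/64 = 2.156×10^5 mm⁴
I = 2.156×10^5 mm⁴ = 2.156×10^-7 m⁴
Effective length L_e = K·L = 2 × 1.57 = 3.140 m
P_cr = π²EI / L_e² = π² × 72.2×10⁹ × 2.156×10^-7 / 3.140² = 1.558×10^4 N

P_cr ≈ 15.6 kN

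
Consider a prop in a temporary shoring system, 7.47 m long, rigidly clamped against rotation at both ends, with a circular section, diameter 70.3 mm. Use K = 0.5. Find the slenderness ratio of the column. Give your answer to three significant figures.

For a solid circle r = d/4 = 70.3/4 = 17.58 mm
L_e = K·L = 0.5 × 7.47 m = 3.735 m = 3735.0 mm
λ = L_e / r_min = 3735.0 / 17.58 = 213

λ ≈ 213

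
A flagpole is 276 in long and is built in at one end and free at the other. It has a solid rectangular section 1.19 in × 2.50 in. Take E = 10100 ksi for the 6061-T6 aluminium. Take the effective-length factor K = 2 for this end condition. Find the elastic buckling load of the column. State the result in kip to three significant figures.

P_cr ≈ 0.115 kip

Buckling occurs about the weak axis: I_min = h·b³/12 with b = 1.19 in (the shorter side).
I_min = 2.50×1.19³/12 = 0.3511 in⁴
Effective length L_e = K·L = 2 × 276 = 552.0 in
P_cr = π²EI / L_e² = π² × 10100×10³ × 0.3511 / 552.0² = 114.9 lb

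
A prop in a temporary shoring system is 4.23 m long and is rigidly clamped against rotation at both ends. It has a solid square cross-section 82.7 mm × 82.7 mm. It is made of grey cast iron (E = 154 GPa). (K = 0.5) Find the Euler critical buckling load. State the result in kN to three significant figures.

P_cr ≈ 1320 kN

I = a⁴/12 = 82.7⁴/12 = 3.898×10^6 mm⁴
I = 3.898×10^6 mm⁴ = 3.898×10^-6 m⁴
Effective length L_e = K·L = 0.5 × 4.23 = 2.115 m
P_cr = π²EI / L_e² = π² × 154×10⁹ × 3.898×10^-6 / 2.115² = 1.324×10^6 N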